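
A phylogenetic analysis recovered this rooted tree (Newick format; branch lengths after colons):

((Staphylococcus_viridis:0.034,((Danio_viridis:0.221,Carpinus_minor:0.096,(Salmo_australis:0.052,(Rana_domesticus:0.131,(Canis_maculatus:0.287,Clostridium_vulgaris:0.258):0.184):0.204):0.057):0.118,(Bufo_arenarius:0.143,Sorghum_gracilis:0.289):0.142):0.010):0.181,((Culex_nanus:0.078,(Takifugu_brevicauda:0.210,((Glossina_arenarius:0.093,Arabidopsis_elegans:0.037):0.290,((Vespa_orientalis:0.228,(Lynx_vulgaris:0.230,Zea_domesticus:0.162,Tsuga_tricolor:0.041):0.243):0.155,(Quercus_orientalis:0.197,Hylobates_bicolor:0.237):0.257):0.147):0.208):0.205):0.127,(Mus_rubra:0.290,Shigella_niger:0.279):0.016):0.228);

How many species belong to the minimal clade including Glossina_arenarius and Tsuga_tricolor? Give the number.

8

The MRCA of Glossina_arenarius and Tsuga_tricolor is the node subtending ((Glossina_arenarius,Arabidopsis_elegans),((Vespa_orientalis,(Lynx_vulgaris,Zea_domesticus,Tsuga_tricolor)),(Quercus_orientalis,Hylobates_bicolor))).
That clade contains 8 terminal taxa: Arabidopsis_elegans, Glossina_arenarius, Hylobates_bicolor, Lynx_vulgaris, Quercus_orientalis, Tsuga_tricolor, Vespa_orientalis, Zea_domesticus.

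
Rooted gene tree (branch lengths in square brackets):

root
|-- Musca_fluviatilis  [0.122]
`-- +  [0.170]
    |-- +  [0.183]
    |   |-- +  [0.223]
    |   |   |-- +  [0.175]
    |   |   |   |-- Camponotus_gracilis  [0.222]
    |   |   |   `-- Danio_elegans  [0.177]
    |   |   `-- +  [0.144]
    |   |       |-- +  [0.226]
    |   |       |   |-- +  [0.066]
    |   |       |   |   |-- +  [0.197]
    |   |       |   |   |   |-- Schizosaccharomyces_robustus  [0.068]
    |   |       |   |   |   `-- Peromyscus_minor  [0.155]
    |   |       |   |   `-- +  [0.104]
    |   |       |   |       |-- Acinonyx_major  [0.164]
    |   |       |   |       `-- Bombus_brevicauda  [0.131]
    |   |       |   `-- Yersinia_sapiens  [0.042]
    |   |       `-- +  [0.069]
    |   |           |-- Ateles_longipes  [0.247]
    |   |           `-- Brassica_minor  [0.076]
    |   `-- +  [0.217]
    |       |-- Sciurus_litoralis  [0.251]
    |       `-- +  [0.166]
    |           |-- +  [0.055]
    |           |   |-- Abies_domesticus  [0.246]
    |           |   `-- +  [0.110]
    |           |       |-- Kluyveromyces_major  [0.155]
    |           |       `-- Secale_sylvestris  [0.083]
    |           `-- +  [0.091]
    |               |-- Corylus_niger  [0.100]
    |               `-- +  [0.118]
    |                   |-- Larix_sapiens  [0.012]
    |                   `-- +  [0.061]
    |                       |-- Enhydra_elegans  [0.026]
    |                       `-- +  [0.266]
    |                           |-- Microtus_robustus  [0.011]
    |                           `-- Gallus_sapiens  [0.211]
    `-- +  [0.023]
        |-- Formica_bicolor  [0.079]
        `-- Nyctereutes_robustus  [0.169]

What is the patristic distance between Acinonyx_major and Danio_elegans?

1.056

The path runs Acinonyx_major → … → MRCA → … → Danio_elegans; the MRCA is the node subtending ((Camponotus_gracilis,Danio_elegans),((((Schizosaccharomyces_robustus,Peromyscus_minor),(Acinonyx_major,Bombus_brevicauda)),Yersinia_sapiens),(Ateles_longipes,Brassica_minor))).
Branch lengths along that path: 0.164 + 0.104 + 0.066 + 0.226 + 0.144 + 0.175 + 0.177 = 1.056.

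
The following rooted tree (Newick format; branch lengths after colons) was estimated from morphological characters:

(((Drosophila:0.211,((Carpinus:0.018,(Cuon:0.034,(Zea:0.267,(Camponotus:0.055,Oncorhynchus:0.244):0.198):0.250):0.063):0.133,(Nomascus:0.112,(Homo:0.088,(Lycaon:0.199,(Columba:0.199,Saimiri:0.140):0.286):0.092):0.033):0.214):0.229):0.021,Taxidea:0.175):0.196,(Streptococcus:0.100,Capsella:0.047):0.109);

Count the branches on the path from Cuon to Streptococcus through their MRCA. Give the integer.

8

The MRCA of Cuon and Streptococcus is the root of the tree.
From Cuon up to that node: 6 branches. From Streptococcus up to the same node: 2 branches. Total: 6 + 2 = 8.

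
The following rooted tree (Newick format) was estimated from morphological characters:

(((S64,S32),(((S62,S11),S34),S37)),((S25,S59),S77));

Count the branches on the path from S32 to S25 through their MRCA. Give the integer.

6

The MRCA of S32 and S25 is the root of the tree.
From S32 up to that node: 3 branches. From S25 up to the same node: 3 branches. Total: 3 + 3 = 6.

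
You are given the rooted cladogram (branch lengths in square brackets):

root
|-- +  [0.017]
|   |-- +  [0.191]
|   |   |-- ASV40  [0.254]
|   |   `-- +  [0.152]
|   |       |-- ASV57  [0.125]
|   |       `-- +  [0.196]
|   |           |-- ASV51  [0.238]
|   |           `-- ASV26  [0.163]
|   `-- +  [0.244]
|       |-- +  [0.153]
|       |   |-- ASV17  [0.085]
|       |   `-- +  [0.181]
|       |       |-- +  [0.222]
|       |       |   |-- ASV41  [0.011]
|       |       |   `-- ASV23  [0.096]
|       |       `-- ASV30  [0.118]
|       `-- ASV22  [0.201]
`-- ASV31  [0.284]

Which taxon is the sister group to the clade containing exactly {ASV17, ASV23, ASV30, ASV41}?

ASV22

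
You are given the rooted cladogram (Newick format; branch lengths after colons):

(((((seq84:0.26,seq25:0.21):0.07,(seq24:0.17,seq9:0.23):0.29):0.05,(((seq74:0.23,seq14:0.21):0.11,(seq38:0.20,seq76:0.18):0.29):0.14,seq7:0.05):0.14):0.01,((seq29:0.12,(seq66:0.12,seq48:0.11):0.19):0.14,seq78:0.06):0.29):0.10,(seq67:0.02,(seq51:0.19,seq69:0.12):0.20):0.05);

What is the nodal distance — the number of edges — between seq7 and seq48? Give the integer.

7

The MRCA of seq7 and seq48 is the node subtending ((((seq84,seq25),(seq24,seq9)),(((seq74,seq14),(seq38,seq76)),seq7)),((seq29,(seq66,seq48)),seq78)).
From seq7 up to that node: 3 branches. From seq48 up to the same node: 4 branches. Total: 3 + 4 = 7.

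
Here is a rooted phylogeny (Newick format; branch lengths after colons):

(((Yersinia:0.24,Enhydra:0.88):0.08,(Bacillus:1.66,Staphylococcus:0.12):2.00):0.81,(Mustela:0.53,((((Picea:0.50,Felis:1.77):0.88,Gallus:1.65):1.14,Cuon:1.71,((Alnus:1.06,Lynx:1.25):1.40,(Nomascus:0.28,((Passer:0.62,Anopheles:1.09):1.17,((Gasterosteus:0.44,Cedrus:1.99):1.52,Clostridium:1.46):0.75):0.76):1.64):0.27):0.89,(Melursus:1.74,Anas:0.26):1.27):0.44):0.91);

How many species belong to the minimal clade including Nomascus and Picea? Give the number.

The MRCA of Nomascus and Picea is the node subtending (((Picea,Felis),Gallus),Cuon,((Alnus,Lynx),(Nomascus,((Passer,Anopheles),((Gasterosteus,Cedrus),Clostridium))))).
That clade contains 12 terminal taxa: Alnus, Anopheles, Cedrus, Clostridium, Cuon, Felis, Gallus, Gasterosteus, Lynx, Nomascus, Passer, Picea.

12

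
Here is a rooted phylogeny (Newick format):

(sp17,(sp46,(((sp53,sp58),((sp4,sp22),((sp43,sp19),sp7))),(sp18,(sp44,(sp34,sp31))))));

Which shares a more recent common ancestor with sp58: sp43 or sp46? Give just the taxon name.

sp43

The MRCA of sp58 and sp43 subtends ((sp53,sp58),((sp4,sp22),((sp43,sp19),sp7))) (7 taxa).
The MRCA of sp58 and sp46 subtends (sp46,(((sp53,sp58),((sp4,sp22),((sp43,sp19),sp7))),(sp18,(sp44,(sp34,sp31))))) (12 taxa).
The first is nested inside the second, so sp58 shares a more recent common ancestor with sp43.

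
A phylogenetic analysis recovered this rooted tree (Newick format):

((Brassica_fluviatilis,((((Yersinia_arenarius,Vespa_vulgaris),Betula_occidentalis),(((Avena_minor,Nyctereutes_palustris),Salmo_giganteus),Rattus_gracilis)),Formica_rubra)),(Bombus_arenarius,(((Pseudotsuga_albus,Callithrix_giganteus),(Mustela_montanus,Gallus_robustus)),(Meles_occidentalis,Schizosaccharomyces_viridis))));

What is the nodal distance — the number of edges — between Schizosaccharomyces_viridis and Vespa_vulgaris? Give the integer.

The MRCA of Schizosaccharomyces_viridis and Vespa_vulgaris is the root of the tree.
From Schizosaccharomyces_viridis up to that node: 4 branches. From Vespa_vulgaris up to the same node: 6 branches. Total: 4 + 6 = 10.

10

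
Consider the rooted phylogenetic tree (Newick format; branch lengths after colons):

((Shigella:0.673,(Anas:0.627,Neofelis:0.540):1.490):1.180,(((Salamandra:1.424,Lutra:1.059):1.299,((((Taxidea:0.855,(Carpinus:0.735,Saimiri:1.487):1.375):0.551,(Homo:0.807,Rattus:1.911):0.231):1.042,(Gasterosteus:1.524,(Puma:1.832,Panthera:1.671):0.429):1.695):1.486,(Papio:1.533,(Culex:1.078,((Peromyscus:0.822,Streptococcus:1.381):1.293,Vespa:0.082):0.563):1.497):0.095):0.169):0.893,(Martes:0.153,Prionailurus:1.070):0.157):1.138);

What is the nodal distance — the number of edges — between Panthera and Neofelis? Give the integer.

The MRCA of Panthera and Neofelis is the root of the tree.
From Panthera up to that node: 7 branches. From Neofelis up to the same node: 3 branches. Total: 7 + 3 = 10.

10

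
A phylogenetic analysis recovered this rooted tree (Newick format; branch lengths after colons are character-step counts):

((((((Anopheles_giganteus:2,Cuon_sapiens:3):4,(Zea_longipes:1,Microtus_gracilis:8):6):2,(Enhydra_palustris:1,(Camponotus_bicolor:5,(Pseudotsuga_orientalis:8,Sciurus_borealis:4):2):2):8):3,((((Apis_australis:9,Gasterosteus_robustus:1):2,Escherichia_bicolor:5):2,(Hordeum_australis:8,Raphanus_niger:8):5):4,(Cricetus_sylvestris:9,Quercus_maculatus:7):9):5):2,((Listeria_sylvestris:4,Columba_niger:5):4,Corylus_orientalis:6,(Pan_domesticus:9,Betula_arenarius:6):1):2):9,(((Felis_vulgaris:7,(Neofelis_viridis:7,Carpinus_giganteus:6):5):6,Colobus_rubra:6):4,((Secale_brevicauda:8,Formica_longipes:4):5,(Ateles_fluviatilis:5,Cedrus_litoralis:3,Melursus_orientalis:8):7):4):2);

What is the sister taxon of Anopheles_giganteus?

Anopheles_giganteus attaches to the tree at the node subtending (Anopheles_giganteus,Cuon_sapiens).
The other lineage descending from that same node — the sister group — is the single tip Cuon_sapiens.

Cuon_sapiens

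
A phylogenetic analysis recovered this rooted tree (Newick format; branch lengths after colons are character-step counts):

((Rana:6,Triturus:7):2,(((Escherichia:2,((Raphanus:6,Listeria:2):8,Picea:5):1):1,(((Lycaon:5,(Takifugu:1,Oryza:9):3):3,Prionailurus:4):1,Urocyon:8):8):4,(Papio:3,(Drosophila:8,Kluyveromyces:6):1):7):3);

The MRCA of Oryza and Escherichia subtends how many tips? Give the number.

9

The MRCA of Oryza and Escherichia is the node subtending ((Escherichia,((Raphanus,Listeria),Picea)),(((Lycaon,(Takifugu,Oryza)),Prionailurus),Urocyon)).
That clade contains 9 terminal taxa: Escherichia, Listeria, Lycaon, Oryza, Picea, Prionailurus, Raphanus, Takifugu, Urocyon.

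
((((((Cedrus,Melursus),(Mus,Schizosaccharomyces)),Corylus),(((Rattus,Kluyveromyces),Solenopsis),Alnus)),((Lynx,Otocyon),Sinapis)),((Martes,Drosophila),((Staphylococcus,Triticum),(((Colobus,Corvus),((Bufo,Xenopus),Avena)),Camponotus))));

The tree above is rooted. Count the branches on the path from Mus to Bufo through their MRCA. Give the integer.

13

The MRCA of Mus and Bufo is the root of the tree.
From Mus up to that node: 6 branches. From Bufo up to the same node: 7 branches. Total: 6 + 7 = 13.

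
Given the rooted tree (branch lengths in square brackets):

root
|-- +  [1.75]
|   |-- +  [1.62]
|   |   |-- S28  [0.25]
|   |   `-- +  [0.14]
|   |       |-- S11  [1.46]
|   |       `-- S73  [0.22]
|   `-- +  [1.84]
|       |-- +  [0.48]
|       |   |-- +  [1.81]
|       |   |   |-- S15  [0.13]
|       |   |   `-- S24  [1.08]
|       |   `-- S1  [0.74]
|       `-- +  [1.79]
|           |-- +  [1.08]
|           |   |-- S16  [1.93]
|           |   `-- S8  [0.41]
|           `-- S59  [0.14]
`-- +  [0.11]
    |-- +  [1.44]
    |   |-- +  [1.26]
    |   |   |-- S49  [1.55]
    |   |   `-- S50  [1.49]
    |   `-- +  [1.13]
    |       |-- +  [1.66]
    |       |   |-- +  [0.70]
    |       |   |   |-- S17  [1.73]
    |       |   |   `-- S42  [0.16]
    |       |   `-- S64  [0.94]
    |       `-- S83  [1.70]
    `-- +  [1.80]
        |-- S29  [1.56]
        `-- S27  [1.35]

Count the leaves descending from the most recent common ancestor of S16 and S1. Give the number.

6

The MRCA of S16 and S1 is the node subtending (((S15,S24),S1),((S16,S8),S59)).
That clade contains 6 terminal taxa: S1, S15, S16, S24, S59, S8.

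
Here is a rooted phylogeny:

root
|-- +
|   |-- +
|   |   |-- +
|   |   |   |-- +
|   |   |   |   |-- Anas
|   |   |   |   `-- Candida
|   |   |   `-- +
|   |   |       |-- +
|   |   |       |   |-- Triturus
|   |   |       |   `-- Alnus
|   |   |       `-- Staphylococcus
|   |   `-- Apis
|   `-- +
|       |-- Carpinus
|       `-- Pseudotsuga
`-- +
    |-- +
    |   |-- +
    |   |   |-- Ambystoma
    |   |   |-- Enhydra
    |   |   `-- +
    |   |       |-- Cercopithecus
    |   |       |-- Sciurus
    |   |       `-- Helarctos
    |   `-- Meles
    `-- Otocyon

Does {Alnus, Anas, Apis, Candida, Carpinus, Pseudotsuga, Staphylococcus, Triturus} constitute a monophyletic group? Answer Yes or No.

The most recent common ancestor of these taxa subtends ((((Anas,Candida),((Triturus,Alnus),Staphylococcus)),Apis),(Carpinus,Pseudotsuga)).
That clade has exactly 8 tips — every listed taxon and nothing else — so the group is monophyletic.

Yes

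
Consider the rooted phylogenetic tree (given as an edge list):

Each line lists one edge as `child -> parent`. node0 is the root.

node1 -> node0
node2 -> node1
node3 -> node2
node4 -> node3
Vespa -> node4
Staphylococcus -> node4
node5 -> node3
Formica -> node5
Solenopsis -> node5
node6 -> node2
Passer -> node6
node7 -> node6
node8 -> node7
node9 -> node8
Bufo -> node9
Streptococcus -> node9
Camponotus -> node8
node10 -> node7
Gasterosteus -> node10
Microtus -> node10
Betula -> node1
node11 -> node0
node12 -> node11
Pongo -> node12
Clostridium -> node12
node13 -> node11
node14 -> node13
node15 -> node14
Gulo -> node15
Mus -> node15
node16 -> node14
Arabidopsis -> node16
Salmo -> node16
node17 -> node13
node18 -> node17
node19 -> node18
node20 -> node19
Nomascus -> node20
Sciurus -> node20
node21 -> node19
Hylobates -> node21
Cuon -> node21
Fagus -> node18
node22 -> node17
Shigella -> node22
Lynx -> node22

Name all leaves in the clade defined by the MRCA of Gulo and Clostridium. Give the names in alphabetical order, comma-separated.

Tracing Gulo: it sits inside (Gulo,Mus).
Tracing Clostridium: it sits inside (Pongo,Clostridium).
The smallest clade enclosing both is ((Pongo,Clostridium),(((Gulo,Mus),(Arabidopsis,Salmo)),((((Nomascus,Sciurus),(Hylobates,Cuon)),Fagus),(Shigella,Lynx)))); the answer is its 13 terminal taxa in alphabetical order.

Arabidopsis, Clostridium, Cuon, Fagus, Gulo, Hylobates, Lynx, Mus, Nomascus, Pongo, Salmo, Sciurus, Shigella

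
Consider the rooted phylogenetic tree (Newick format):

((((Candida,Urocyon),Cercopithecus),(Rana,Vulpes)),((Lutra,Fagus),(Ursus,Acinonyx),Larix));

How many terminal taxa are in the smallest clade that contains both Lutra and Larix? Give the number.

The MRCA of Lutra and Larix is the node subtending ((Lutra,Fagus),(Ursus,Acinonyx),Larix).
That clade contains 5 terminal taxa: Acinonyx, Fagus, Larix, Lutra, Ursus.

5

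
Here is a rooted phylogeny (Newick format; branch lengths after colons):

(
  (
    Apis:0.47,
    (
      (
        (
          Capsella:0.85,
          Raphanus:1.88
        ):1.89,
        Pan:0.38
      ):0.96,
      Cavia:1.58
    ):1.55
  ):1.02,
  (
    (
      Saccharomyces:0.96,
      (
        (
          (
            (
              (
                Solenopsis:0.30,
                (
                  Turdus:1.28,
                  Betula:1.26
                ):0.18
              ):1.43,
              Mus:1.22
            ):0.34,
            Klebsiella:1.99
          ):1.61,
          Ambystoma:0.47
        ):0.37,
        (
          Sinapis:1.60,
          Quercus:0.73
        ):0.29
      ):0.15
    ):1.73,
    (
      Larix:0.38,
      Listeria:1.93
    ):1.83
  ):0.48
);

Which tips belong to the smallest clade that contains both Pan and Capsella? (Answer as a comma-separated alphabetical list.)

Capsella, Pan, Raphanus

Tracing Pan: it sits inside ((Capsella,Raphanus),Pan).
Tracing Capsella: it sits inside (Capsella,Raphanus).
The smallest clade enclosing both is ((Capsella,Raphanus),Pan); the answer is its 3 terminal taxa in alphabetical order.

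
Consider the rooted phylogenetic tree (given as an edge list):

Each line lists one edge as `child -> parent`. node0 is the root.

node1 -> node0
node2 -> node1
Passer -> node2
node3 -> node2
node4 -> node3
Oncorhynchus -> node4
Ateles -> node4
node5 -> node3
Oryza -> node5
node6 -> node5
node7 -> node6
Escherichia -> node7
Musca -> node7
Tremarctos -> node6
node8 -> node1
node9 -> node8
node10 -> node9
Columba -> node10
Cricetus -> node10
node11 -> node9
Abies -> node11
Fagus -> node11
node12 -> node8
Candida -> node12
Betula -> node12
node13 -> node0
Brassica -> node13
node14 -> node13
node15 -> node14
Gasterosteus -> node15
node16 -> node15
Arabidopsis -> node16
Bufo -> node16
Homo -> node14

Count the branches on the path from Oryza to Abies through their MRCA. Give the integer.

The MRCA of Oryza and Abies is the node subtending ((Passer,((Oncorhynchus,Ateles),(Oryza,((Escherichia,Musca),Tremarctos)))),(((Columba,Cricetus),(Abies,Fagus)),(Candida,Betula))).
From Oryza up to that node: 4 branches. From Abies up to the same node: 4 branches. Total: 4 + 4 = 8.

8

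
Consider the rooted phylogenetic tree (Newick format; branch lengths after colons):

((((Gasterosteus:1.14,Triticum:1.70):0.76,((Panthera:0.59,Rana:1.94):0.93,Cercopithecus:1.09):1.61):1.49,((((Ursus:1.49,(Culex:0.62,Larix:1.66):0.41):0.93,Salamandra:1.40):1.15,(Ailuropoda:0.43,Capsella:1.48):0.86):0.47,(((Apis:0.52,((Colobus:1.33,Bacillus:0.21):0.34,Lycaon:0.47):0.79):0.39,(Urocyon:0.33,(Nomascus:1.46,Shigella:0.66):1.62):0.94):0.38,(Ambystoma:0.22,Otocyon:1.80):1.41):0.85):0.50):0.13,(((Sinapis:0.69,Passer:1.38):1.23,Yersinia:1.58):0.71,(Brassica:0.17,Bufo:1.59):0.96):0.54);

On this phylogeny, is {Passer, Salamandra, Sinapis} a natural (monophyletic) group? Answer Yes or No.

No

The MRCA of the listed taxa is the root, so the smallest clade containing them is the whole tree.
That clade also contains Ailuropoda, Ambystoma, Apis, Bacillus, Brassica, Bufo, Capsella, Cercopithecus, Colobus, Culex, Gasterosteus, Larix, Lycaon, Nomascus, Otocyon, Panthera, Rana, Shigella, Triticum, Urocyon, Ursus, Yersinia, which are not in the proposed group, so the group is not monophyletic.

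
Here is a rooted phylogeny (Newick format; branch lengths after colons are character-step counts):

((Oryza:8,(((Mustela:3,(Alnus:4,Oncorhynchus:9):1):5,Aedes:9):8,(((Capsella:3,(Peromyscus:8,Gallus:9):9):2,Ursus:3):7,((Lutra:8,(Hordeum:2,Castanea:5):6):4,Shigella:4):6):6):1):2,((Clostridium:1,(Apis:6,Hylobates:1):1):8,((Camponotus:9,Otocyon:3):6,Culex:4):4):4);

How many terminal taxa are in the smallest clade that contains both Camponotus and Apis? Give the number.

The MRCA of Camponotus and Apis is the node subtending ((Clostridium,(Apis,Hylobates)),((Camponotus,Otocyon),Culex)).
That clade contains 6 terminal taxa: Apis, Camponotus, Clostridium, Culex, Hylobates, Otocyon.

6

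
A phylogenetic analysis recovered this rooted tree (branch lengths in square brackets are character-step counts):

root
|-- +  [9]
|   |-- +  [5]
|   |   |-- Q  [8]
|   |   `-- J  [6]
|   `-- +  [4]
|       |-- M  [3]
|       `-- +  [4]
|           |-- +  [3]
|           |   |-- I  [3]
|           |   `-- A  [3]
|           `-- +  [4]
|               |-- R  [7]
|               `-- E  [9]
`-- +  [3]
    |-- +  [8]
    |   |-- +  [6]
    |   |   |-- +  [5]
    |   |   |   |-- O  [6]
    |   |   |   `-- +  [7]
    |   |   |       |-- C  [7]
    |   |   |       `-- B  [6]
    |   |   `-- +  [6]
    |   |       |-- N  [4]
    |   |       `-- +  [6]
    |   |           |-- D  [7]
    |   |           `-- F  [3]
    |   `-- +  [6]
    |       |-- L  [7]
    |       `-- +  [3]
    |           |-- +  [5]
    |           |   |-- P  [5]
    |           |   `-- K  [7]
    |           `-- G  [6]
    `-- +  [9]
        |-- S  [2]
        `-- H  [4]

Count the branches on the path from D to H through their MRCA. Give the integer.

The MRCA of D and H is the node subtending ((((O,(C,B)),(N,(D,F))),(L,((P,K),G))),(S,H)).
From D up to that node: 5 branches. From H up to the same node: 2 branches. Total: 5 + 2 = 7.

7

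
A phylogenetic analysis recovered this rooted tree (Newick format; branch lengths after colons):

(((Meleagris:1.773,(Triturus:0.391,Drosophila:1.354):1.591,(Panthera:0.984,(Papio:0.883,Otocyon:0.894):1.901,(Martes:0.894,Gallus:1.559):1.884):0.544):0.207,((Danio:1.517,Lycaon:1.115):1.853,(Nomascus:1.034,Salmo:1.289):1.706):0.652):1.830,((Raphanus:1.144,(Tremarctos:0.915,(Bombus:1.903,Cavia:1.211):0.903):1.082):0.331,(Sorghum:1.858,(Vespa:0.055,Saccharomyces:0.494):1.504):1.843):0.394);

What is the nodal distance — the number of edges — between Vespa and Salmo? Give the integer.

8

The MRCA of Vespa and Salmo is the root of the tree.
From Vespa up to that node: 4 branches. From Salmo up to the same node: 4 branches. Total: 4 + 4 = 8.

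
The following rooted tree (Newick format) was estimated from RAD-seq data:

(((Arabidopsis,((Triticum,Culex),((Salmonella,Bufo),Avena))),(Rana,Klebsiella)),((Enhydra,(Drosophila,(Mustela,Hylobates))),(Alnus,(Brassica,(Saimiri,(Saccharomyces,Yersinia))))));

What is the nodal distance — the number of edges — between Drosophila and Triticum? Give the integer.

The MRCA of Drosophila and Triticum is the root of the tree.
From Drosophila up to that node: 4 branches. From Triticum up to the same node: 5 branches. Total: 4 + 5 = 9.

9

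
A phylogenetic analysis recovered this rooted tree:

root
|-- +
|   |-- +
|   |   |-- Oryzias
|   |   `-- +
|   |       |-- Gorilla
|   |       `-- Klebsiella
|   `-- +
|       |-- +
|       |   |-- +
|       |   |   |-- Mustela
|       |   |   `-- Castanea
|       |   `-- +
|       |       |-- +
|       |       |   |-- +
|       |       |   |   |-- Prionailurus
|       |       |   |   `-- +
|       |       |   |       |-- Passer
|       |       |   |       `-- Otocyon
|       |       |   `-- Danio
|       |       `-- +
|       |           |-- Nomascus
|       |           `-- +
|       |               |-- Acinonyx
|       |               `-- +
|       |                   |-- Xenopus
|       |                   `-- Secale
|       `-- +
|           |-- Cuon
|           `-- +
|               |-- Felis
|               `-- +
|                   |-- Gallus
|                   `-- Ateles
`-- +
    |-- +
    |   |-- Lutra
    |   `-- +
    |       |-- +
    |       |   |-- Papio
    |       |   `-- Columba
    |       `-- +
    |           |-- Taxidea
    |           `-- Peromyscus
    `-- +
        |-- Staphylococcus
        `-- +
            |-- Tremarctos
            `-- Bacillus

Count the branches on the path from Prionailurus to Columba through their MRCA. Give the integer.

The MRCA of Prionailurus and Columba is the root of the tree.
From Prionailurus up to that node: 7 branches. From Columba up to the same node: 5 branches. Total: 7 + 5 = 12.

12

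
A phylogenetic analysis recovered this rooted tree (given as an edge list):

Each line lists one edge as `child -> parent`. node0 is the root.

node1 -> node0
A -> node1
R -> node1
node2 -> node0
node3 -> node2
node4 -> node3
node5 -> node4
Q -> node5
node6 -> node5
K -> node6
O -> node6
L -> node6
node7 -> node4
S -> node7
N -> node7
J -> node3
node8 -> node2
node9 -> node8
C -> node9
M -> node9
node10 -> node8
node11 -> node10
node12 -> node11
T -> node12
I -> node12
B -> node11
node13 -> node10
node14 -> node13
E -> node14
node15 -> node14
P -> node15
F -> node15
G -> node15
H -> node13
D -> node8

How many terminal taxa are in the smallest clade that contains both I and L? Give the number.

The MRCA of I and L is the node subtending ((((Q,(K,O,L)),(S,N)),J),((C,M),(((T,I),B),((E,(P,F,G)),H)),D)).
That clade contains 18 terminal taxa: B, C, D, E, F, G, H, I, J, K, L, M, N, O, P, Q, S, T.

18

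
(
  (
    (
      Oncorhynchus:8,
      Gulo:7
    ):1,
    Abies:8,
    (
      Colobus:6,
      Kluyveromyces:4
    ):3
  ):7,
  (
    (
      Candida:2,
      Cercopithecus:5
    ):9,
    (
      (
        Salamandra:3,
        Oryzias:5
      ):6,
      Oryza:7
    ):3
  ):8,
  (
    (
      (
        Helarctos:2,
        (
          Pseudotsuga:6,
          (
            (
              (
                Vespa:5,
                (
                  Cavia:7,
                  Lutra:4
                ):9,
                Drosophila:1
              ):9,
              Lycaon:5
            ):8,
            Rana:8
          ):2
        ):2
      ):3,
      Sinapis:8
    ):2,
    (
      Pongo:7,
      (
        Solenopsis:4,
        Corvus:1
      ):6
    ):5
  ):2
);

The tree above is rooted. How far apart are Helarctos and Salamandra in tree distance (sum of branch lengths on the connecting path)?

29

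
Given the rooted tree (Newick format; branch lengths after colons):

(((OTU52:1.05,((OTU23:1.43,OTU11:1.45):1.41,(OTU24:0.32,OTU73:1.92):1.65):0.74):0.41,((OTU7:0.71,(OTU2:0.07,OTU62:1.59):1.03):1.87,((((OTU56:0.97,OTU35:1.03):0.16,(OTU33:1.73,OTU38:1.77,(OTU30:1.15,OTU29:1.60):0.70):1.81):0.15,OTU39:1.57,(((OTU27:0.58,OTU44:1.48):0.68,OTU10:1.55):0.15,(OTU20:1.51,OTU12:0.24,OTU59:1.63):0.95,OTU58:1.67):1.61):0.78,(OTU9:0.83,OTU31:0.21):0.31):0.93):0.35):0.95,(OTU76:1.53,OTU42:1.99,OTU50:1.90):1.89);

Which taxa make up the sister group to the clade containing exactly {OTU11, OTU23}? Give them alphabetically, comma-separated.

The clade containing exactly {OTU11, OTU23} attaches to the tree at the node subtending ((OTU23,OTU11),(OTU24,OTU73)).
The other lineage descending from that same node — the sister group — is (OTU24,OTU73); its 2 tips in alphabetical order are the answer.

OTU24, OTU73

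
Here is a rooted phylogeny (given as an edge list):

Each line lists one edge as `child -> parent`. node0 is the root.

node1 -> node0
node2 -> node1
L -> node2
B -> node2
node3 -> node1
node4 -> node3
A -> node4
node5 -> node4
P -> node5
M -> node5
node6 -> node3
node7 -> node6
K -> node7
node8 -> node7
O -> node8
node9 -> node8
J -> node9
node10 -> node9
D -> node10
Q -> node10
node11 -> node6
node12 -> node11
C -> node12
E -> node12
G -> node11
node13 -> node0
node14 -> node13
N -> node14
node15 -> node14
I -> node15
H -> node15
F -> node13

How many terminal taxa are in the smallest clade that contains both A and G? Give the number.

11

The MRCA of A and G is the node subtending ((A,(P,M)),((K,(O,(J,(D,Q)))),((C,E),G))).
That clade contains 11 terminal taxa: A, C, D, E, G, J, K, M, O, P, Q.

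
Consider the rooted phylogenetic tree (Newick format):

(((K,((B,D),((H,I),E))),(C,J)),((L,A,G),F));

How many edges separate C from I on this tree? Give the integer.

The MRCA of C and I is the node subtending ((K,((B,D),((H,I),E))),(C,J)).
From C up to that node: 2 branches. From I up to the same node: 5 branches. Total: 2 + 5 = 7.

7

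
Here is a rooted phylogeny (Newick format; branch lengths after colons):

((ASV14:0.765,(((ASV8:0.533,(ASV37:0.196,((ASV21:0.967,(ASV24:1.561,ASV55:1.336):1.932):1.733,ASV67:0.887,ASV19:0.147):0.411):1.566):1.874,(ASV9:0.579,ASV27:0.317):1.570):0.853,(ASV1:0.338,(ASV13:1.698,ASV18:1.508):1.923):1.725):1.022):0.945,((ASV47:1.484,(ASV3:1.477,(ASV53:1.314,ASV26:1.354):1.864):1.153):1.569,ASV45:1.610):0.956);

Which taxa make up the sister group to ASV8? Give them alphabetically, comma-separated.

ASV19, ASV21, ASV24, ASV37, ASV55, ASV67

ASV8 attaches to the tree at the node subtending (ASV8,(ASV37,((ASV21,(ASV24,ASV55)),ASV67,ASV19))).
The other lineage descending from that same node — the sister group — is (ASV37,((ASV21,(ASV24,ASV55)),ASV67,ASV19)); its 6 tips in alphabetical order are the answer.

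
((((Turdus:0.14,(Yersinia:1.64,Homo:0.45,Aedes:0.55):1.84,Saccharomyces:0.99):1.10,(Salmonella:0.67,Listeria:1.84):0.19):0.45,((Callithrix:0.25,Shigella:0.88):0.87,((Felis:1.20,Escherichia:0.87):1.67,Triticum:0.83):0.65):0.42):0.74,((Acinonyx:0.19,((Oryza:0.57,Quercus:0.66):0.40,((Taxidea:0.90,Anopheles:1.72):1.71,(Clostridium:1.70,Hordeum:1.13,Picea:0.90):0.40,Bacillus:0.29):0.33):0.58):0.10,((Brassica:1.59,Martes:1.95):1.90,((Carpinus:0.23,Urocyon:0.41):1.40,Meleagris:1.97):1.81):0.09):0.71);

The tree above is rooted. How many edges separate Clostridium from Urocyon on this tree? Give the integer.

9

The MRCA of Clostridium and Urocyon is the node subtending ((Acinonyx,((Oryza,Quercus),((Taxidea,Anopheles),(Clostridium,Hordeum,Picea),Bacillus))),((Brassica,Martes),((Carpinus,Urocyon),Meleagris))).
From Clostridium up to that node: 5 branches. From Urocyon up to the same node: 4 branches. Total: 5 + 4 = 9.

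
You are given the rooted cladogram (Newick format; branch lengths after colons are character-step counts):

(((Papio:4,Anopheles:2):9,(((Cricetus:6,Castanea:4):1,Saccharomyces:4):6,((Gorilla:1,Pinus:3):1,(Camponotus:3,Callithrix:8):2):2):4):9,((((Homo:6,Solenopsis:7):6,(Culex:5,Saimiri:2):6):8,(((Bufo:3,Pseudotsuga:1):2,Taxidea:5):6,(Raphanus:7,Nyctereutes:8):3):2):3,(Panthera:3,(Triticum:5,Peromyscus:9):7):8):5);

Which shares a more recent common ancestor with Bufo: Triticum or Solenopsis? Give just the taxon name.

The MRCA of Bufo and Solenopsis subtends (((Homo,Solenopsis),(Culex,Saimiri)),(((Bufo,Pseudotsuga),Taxidea),(Raphanus,Nyctereutes))) (9 taxa).
The MRCA of Bufo and Triticum subtends ((((Homo,Solenopsis),(Culex,Saimiri)),(((Bufo,Pseudotsuga),Taxidea),(Raphanus,Nyctereutes))),(Panthera,(Triticum,Peromyscus))) (12 taxa).
The first is nested inside the second, so Bufo shares a more recent common ancestor with Solenopsis.

Solenopsis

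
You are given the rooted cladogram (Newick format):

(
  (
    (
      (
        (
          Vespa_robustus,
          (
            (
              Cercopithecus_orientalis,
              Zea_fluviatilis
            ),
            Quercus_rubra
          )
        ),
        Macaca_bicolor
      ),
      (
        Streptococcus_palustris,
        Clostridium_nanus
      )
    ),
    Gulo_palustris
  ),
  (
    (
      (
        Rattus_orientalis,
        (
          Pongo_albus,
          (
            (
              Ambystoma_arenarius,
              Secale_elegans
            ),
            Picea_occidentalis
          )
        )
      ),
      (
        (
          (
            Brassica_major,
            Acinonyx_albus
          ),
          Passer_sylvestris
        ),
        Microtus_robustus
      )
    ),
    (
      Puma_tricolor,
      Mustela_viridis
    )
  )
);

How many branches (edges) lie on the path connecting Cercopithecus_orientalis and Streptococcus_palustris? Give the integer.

7

The MRCA of Cercopithecus_orientalis and Streptococcus_palustris is the node subtending (((Vespa_robustus,((Cercopithecus_orientalis,Zea_fluviatilis),Quercus_rubra)),Macaca_bicolor),(Streptococcus_palustris,Clostridium_nanus)).
From Cercopithecus_orientalis up to that node: 5 branches. From Streptococcus_palustris up to the same node: 2 branches. Total: 5 + 2 = 7.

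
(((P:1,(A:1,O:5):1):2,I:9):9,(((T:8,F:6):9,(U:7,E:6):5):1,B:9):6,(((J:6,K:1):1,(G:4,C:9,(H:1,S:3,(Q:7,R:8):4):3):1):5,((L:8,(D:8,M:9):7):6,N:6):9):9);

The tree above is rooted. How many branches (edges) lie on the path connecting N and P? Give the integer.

6

The MRCA of N and P is the root of the tree.
From N up to that node: 3 branches. From P up to the same node: 3 branches. Total: 3 + 3 = 6.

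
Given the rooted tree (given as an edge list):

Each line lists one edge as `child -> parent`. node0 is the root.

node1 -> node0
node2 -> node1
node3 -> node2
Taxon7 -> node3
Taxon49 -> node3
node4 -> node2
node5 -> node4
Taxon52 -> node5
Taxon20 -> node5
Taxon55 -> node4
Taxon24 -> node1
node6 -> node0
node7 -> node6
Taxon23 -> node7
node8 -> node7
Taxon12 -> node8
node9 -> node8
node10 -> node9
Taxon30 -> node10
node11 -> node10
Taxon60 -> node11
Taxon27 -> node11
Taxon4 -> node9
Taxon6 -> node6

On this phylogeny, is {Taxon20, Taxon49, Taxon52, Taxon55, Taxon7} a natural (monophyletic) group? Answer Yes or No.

Yes

The most recent common ancestor of these taxa subtends ((Taxon7,Taxon49),((Taxon52,Taxon20),Taxon55)).
That clade has exactly 5 tips — every listed taxon and nothing else — so the group is monophyletic.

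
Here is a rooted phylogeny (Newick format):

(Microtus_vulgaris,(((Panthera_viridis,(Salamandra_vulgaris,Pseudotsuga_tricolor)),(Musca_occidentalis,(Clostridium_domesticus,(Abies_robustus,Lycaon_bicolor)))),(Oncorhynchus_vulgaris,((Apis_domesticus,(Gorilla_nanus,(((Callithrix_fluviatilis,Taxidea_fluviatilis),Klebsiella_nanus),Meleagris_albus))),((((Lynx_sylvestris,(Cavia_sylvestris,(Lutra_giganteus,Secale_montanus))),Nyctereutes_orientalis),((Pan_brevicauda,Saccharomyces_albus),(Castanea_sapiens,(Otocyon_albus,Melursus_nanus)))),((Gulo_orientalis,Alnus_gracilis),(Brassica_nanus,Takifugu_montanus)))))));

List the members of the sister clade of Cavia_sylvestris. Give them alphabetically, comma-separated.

Cavia_sylvestris attaches to the tree at the node subtending (Cavia_sylvestris,(Lutra_giganteus,Secale_montanus)).
The other lineage descending from that same node — the sister group — is (Lutra_giganteus,Secale_montanus); its 2 tips in alphabetical order are the answer.

Lutra_giganteus, Secale_montanus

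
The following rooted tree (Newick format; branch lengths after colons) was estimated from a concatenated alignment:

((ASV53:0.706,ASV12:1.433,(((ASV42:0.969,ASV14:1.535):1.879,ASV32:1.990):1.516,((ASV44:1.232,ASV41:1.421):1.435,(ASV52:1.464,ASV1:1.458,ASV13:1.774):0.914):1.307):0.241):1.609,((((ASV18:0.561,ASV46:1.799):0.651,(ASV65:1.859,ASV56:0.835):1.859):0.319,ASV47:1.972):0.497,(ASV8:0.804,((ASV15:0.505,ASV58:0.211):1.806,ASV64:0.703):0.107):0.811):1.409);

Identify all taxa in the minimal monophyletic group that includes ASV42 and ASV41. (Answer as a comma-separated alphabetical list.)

Tracing ASV42: it sits inside (ASV42,ASV14).
Tracing ASV41: it sits inside (ASV44,ASV41).
The smallest clade enclosing both is (((ASV42,ASV14),ASV32),((ASV44,ASV41),(ASV52,ASV1,ASV13))); the answer is its 8 terminal taxa in alphabetical order.

ASV1, ASV13, ASV14, ASV32, ASV41, ASV42, ASV44, ASV52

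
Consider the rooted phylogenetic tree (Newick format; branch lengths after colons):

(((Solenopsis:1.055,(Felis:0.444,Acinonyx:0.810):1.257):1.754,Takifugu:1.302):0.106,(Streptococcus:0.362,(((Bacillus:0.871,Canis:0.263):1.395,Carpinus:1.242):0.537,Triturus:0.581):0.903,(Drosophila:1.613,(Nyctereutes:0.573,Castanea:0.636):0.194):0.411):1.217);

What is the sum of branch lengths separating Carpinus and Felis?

7.460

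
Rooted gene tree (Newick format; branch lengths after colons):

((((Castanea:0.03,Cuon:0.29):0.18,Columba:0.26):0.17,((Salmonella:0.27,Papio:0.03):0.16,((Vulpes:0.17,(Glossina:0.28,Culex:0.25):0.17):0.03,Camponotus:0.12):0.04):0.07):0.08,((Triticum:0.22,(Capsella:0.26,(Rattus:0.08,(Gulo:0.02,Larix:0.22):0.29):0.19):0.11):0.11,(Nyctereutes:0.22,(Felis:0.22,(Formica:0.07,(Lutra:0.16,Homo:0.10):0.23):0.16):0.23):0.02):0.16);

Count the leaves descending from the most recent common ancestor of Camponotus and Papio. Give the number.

The MRCA of Camponotus and Papio is the node subtending ((Salmonella,Papio),((Vulpes,(Glossina,Culex)),Camponotus)).
That clade contains 6 terminal taxa: Camponotus, Culex, Glossina, Papio, Salmonella, Vulpes.

6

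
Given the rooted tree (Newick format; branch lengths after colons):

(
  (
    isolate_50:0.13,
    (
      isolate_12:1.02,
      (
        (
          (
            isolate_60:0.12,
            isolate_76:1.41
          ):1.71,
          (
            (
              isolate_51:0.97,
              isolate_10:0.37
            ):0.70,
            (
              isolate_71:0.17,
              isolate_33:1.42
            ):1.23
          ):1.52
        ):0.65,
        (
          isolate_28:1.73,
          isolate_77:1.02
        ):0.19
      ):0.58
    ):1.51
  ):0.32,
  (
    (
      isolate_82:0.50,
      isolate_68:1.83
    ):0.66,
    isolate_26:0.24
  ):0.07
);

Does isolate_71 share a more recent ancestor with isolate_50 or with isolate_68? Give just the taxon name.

isolate_50

The MRCA of isolate_71 and isolate_50 subtends (isolate_50,(isolate_12,(((isolate_60,isolate_76),((isolate_51,isolate_10),(isolate_71,isolate_33))),(isolate_28,isolate_77)))) (10 taxa).
The MRCA of isolate_71 and isolate_68 is the root, subtending the entire tree (13 taxa).
The first is nested inside the second, so isolate_71 shares a more recent common ancestor with isolate_50.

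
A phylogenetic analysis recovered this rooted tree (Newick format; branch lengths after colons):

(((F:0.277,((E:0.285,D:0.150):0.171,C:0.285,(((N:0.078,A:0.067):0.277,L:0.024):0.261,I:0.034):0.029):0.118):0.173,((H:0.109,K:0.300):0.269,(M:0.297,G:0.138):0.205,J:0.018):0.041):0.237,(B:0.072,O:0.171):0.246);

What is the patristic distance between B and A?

The path runs B → … → MRCA → … → A; the MRCA is the root of the tree.
Branch lengths along that path: 0.072 + 0.246 + 0.237 + 0.173 + 0.118 + 0.029 + 0.261 + 0.277 + 0.067 = 1.480.

1.480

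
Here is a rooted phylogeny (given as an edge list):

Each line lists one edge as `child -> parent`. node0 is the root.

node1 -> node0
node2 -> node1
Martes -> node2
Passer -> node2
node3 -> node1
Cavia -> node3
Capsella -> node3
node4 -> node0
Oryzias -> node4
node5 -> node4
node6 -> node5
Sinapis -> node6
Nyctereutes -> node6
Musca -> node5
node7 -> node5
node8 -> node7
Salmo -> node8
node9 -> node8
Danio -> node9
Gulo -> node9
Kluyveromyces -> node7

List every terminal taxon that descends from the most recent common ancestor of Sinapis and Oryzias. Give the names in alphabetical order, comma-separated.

Danio, Gulo, Kluyveromyces, Musca, Nyctereutes, Oryzias, Salmo, Sinapis

Tracing Sinapis: it sits inside (Sinapis,Nyctereutes).
Tracing Oryzias: it sits inside (Oryzias,((Sinapis,Nyctereutes),Musca,((Salmo,(Danio,Gulo)),Kluyveromyces))).
The smallest clade enclosing both is (Oryzias,((Sinapis,Nyctereutes),Musca,((Salmo,(Danio,Gulo)),Kluyveromyces))); the answer is its 8 terminal taxa in alphabetical order.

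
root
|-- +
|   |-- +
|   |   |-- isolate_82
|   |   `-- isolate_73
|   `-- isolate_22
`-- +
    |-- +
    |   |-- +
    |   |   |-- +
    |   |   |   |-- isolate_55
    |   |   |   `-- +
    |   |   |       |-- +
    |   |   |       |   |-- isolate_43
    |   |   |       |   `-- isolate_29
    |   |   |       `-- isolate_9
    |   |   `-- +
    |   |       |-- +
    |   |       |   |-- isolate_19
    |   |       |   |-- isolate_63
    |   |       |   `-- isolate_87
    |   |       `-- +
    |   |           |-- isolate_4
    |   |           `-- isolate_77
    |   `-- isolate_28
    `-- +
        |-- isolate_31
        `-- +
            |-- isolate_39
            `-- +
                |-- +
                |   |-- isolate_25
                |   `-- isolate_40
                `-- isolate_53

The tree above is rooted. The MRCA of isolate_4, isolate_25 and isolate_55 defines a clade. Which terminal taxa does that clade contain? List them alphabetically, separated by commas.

isolate_19, isolate_25, isolate_28, isolate_29, isolate_31, isolate_39, isolate_4, isolate_40, isolate_43, isolate_53, isolate_55, isolate_63, isolate_77, isolate_87, isolate_9

Tracing isolate_4: it sits inside (isolate_4,isolate_77).
Tracing isolate_25: it sits inside (isolate_25,isolate_40).
Tracing isolate_55: it sits inside (isolate_55,((isolate_43,isolate_29),isolate_9)).
The smallest clade enclosing all 3 is ((((isolate_55,((isolate_43,isolate_29),isolate_9)),((isolate_19,isolate_63,isolate_87),(isolate_4,isolate_77))),isolate_28),(isolate_31,(isolate_39,((isolate_25,isolate_40),isolate_53)))); the answer is its 15 terminal taxa in alphabetical order.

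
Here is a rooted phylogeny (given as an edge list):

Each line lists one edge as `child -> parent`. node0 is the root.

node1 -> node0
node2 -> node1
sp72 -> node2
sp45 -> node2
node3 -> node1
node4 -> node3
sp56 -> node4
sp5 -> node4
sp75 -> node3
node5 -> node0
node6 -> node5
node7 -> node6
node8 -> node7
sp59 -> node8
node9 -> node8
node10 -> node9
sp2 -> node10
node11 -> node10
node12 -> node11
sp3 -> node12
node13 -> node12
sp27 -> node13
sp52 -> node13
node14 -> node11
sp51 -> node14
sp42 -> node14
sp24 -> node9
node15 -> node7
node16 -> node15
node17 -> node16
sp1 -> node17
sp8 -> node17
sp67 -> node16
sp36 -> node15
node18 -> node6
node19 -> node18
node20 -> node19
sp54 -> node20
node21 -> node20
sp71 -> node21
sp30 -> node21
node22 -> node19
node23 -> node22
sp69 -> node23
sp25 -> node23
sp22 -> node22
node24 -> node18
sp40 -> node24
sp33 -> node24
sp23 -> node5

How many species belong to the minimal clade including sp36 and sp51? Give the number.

The MRCA of sp36 and sp51 is the node subtending ((sp59,((sp2,((sp3,(sp27,sp52)),(sp51,sp42))),sp24)),(((sp1,sp8),sp67),sp36)).
That clade contains 12 terminal taxa: sp1, sp2, sp24, sp27, sp3, sp36, sp42, sp51, sp52, sp59, sp67, sp8.

12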